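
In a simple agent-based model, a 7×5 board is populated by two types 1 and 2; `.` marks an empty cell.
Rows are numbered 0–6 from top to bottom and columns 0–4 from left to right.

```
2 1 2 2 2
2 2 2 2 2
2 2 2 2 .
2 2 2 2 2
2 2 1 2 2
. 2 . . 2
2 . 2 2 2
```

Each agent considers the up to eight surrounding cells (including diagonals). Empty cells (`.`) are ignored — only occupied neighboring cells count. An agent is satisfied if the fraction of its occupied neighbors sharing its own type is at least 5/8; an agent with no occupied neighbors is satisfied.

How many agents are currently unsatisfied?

(0,0)2 2/3 ok
(0,1)1 0/5 unhappy
(0,2)2 4/5 ok
(0,3)2 5/5 ok
(0,4)2 3/3 ok
(1,0)2 4/5 ok
(1,1)2 7/8 ok
(1,2)2 7/8 ok
(1,3)2 7/7 ok
(1,4)2 4/4 ok
(2,0)2 5/5 ok
(2,1)2 8/8 ok
(2,2)2 8/8 ok
(2,3)2 7/7 ok
(3,0)2 5/5 ok
(3,1)2 7/8 ok
(3,2)2 7/8 ok
(3,3)2 6/7 ok
(3,4)2 4/4 ok
(4,0)2 4/4 ok
(4,1)2 5/6 ok
(4,2)1 0/6 unhappy
(4,3)2 5/6 ok
(4,4)2 4/4 ok
(5,1)2 4/5 ok
(5,4)2 4/4 ok
(6,0)2 1/1 ok
(6,2)2 2/2 ok
(6,3)2 3/3 ok
(6,4)2 2/2 ok
Unsatisfied: (0,1), (4,2) — 2 in total.

2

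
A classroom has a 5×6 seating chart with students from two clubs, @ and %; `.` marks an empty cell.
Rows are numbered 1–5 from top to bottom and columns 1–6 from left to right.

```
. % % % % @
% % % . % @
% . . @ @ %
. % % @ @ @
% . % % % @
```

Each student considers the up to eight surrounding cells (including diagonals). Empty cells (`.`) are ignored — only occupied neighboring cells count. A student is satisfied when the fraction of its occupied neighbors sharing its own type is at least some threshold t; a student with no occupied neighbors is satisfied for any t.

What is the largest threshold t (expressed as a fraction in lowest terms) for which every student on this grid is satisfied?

1/5

(1,2)% 4/4
(1,3)% 4/4
(1,4)% 4/4
(1,5)% 2/4
(1,6)@ 1/3
(2,1)% 3/3
(2,2)% 5/5
(2,3)% 4/5
(2,5)% 3/7
(2,6)@ 2/5
(3,1)% 3/3
(3,4)@ 3/6
(3,5)@ 5/7
(3,6)% 1/5
(4,2)% 4/4
(4,3)% 3/5
(4,4)@ 3/7
(4,5)@ 5/8
(4,6)@ 3/5
(5,1)% 1/1
(5,3)% 3/4
(5,4)% 3/5
(5,5)% 1/5
(5,6)@ 2/3
The smallest same-type fraction is 1/5 at (3,6), which reduces to 1/5. Any threshold above that leaves this student unsatisfied.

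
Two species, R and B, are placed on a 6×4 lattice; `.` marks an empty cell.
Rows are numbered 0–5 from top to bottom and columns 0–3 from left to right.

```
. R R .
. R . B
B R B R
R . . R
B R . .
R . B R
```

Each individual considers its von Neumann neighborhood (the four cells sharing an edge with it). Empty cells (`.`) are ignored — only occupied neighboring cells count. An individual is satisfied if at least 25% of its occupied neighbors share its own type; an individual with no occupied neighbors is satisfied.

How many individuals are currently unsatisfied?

9

Row 0: (0,1)R 2/2 ok · (0,2)R 1/1 ok
Row 1: (1,1)R 2/2 ok · (1,3)B 0/1 unhappy
Row 2: (2,0)B 0/2 unhappy · (2,1)R 1/3 ok · (2,2)B 0/2 unhappy · (2,3)R 1/3 ok
Row 3: (3,0)R 0/2 unhappy · (3,3)R 1/1 ok
Row 4: (4,0)B 0/3 unhappy · (4,1)R 0/1 unhappy
Row 5: (5,0)R 0/1 unhappy · (5,2)B 0/1 unhappy · (5,3)R 0/1 unhappy
Unsatisfied: (1,3), (2,0), (2,2), (3,0), (4,0), (4,1), (5,0), (5,2), (5,3) — 9 in total.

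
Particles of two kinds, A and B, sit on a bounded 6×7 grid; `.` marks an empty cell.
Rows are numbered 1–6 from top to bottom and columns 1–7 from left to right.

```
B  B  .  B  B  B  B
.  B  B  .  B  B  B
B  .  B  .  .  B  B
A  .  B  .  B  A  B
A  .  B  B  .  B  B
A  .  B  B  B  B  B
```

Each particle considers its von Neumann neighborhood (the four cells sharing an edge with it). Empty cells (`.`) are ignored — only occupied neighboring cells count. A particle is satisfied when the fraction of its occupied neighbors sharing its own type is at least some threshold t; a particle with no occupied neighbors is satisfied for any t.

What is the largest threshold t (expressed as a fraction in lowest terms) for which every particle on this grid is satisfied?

0/1

Row 1: (1,1)B 1/1 · (1,2)B 2/2 · (1,4)B 1/1 · (1,5)B 3/3 · (1,6)B 3/3 · (1,7)B 2/2
Row 2: (2,2)B 2/2 · (2,3)B 2/2 · (2,5)B 2/2 · (2,6)B 4/4 · (2,7)B 3/3
Row 3: (3,1)B 0/1 · (3,3)B 2/2 · (3,6)B 2/3 · (3,7)B 3/3
Row 4: (4,1)A 1/2 · (4,3)B 2/2 · (4,5)B 0/1 · (4,6)A 0/4 · (4,7)B 2/3
Row 5: (5,1)A 2/2 · (5,3)B 3/3 · (5,4)B 2/2 · (5,6)B 2/3 · (5,7)B 3/3
Row 6: (6,1)A 1/1 · (6,3)B 2/2 · (6,4)B 3/3 · (6,5)B 2/2 · (6,6)B 3/3 · (6,7)B 2/2
The smallest same-type fraction is 0/1 at (3,1), which reduces to 0/1. Any threshold above that leaves this particle unsatisfied.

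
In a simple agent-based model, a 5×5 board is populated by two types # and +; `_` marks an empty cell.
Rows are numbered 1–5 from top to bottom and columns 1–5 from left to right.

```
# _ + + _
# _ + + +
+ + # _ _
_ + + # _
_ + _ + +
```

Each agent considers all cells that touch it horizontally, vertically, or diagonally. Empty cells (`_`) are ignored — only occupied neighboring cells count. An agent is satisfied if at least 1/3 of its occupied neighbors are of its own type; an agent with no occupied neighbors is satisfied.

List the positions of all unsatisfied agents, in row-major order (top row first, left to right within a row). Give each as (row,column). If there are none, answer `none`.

(3,3), (4,4)

Row 1: (1,1)# 1/1 ✓ · (1,3)+ 3/3 ✓ · (1,4)+ 4/4 ✓
Row 2: (2,1)# 1/3 ✓ · (2,3)+ 4/5 ✓ · (2,4)+ 4/5 ✓ · (2,5)+ 2/2 ✓
Row 3: (3,1)+ 2/3 ✓ · (3,2)+ 4/6 ✓ · (3,3)# 1/6 ✗
Row 4: (4,2)+ 4/5 ✓ · (4,3)+ 4/6 ✓ · (4,4)# 1/4 ✗
Row 5: (5,2)+ 2/2 ✓ · (5,4)+ 2/3 ✓ · (5,5)+ 1/2 ✓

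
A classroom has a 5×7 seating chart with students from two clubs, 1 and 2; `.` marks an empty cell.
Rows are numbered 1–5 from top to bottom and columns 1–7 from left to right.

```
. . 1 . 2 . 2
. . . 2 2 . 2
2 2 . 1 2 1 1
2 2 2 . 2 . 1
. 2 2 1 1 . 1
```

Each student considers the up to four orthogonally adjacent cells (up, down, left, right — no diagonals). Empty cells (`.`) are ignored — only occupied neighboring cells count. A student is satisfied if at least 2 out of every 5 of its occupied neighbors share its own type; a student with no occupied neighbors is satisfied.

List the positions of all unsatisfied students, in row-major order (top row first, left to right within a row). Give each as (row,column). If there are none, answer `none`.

Row 1: (1,3)1 0/0 ✓ · (1,5)2 1/1 ✓ · (1,7)2 1/1 ✓
Row 2: (2,4)2 1/2 ✓ · (2,5)2 3/3 ✓ · (2,7)2 1/2 ✓
Row 3: (3,1)2 2/2 ✓ · (3,2)2 2/2 ✓ · (3,4)1 0/2 ✗ · (3,5)2 2/4 ✓ · (3,6)1 1/2 ✓ · (3,7)1 2/3 ✓
Row 4: (4,1)2 2/2 ✓ · (4,2)2 4/4 ✓ · (4,3)2 2/2 ✓ · (4,5)2 1/2 ✓ · (4,7)1 2/2 ✓
Row 5: (5,2)2 2/2 ✓ · (5,3)2 2/3 ✓ · (5,4)1 1/2 ✓ · (5,5)1 1/2 ✓ · (5,7)1 1/1 ✓

(3,4)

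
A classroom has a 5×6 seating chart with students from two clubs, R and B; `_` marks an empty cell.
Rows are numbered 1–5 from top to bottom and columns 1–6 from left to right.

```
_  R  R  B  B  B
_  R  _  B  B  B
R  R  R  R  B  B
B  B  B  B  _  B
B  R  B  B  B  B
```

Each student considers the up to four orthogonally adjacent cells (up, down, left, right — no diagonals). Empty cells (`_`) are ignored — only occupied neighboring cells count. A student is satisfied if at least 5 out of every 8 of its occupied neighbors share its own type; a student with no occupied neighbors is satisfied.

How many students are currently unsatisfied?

Row 1: (1,2)R 2/2 satisfied · (1,3)R 1/2 not · (1,4)B 2/3 satisfied · (1,5)B 3/3 satisfied · (1,6)B 2/2 satisfied
Row 2: (2,2)R 2/2 satisfied · (2,4)B 2/3 satisfied · (2,5)B 4/4 satisfied · (2,6)B 3/3 satisfied
Row 3: (3,1)R 1/2 not · (3,2)R 3/4 satisfied · (3,3)R 2/3 satisfied · (3,4)R 1/4 not · (3,5)B 2/3 satisfied · (3,6)B 3/3 satisfied
Row 4: (4,1)B 2/3 satisfied · (4,2)B 2/4 not · (4,3)B 3/4 satisfied · (4,4)B 2/3 satisfied · (4,6)B 2/2 satisfied
Row 5: (5,1)B 1/2 not · (5,2)R 0/3 not · (5,3)B 2/3 satisfied · (5,4)B 3/3 satisfied · (5,5)B 2/2 satisfied · (5,6)B 2/2 satisfied
Unsatisfied: (1,3), (3,1), (3,4), (4,2), (5,1), (5,2) — 6 in total.

6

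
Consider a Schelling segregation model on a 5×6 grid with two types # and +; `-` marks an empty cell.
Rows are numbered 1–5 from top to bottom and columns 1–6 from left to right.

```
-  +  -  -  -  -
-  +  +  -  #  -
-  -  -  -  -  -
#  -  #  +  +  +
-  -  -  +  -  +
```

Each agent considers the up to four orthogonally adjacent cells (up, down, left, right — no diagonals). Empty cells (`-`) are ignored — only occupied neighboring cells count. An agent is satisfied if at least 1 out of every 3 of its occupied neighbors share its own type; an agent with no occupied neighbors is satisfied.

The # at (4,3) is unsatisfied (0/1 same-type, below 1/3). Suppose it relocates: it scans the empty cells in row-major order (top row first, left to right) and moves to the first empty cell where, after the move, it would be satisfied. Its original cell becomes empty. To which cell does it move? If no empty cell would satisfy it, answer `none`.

(1,4)

Vacating (4,3). Empty cells in order:
  (1,1): 0/1 same-type → still unsatisfied.
  (1,3): 0/2 same-type → still unsatisfied.
  (1,4): 0/0 same-type → satisfied — stop here.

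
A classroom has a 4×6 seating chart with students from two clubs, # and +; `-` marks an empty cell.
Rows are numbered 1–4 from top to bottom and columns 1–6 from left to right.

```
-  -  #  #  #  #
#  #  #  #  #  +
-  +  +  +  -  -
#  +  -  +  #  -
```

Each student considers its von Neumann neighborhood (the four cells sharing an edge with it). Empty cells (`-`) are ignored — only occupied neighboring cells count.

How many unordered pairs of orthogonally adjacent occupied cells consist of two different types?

Scan each occupied cell's neighbors to the right and below so each pair is counted once.
From row 1: 1 unlike of 7 pairs (running 1/7).
From row 2: 4 unlike of 8 pairs (running 5/15).
From row 3: 0 unlike of 4 pairs (running 5/19).
From row 4: 2 unlike of 2 pairs (running 7/21).
Total adjacent occupied pairs: 21; unlike-type pairs: 7.

7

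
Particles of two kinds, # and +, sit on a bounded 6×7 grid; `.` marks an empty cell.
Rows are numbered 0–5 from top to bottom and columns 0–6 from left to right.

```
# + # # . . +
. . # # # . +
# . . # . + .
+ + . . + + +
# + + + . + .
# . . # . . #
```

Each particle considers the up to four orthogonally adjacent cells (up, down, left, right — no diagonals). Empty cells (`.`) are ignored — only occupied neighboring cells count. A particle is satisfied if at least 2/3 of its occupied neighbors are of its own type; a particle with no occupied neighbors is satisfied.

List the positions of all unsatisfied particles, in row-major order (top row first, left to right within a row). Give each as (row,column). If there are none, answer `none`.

(0,0)# 0/1 ✗
(0,1)+ 0/2 ✗
(0,2)# 2/3 ✓
(0,3)# 2/2 ✓
(0,6)+ 1/1 ✓
(1,2)# 2/2 ✓
(1,3)# 4/4 ✓
(1,4)# 1/1 ✓
(1,6)+ 1/1 ✓
(2,0)# 0/1 ✗
(2,3)# 1/1 ✓
(2,5)+ 1/1 ✓
(3,0)+ 1/3 ✗
(3,1)+ 2/2 ✓
(3,4)+ 1/1 ✓
(3,5)+ 4/4 ✓
(3,6)+ 1/1 ✓
(4,0)# 1/3 ✗
(4,1)+ 2/3 ✓
(4,2)+ 2/2 ✓
(4,3)+ 1/2 ✗
(4,5)+ 1/1 ✓
(5,0)# 1/1 ✓
(5,3)# 0/1 ✗
(5,6)# 0/0 ✓

(0,0), (0,1), (2,0), (3,0), (4,0), (4,3), (5,3)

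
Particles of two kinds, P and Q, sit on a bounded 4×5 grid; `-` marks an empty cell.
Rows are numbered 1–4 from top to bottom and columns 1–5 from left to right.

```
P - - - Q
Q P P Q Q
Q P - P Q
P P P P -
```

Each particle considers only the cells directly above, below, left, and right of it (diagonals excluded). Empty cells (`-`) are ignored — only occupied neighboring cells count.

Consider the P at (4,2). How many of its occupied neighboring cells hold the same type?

3

Occupied neighbors of (4,2): (3,2)=P, (4,1)=P, (4,3)=P.
Same type (P): 3 of 3.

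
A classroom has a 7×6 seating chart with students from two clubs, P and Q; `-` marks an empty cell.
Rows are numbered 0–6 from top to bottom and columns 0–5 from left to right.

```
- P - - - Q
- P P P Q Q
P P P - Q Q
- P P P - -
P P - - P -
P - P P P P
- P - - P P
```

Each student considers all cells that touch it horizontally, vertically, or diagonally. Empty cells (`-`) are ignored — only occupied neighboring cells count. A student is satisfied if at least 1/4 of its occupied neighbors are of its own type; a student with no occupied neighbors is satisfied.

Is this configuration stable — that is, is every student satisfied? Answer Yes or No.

Yes

Row 0: (0,1)P 2/2 ✓ · (0,5)Q 2/2 ✓
Row 1: (1,1)P 5/5 ✓ · (1,2)P 5/5 ✓ · (1,3)P 2/4 ✓ · (1,4)Q 4/5 ✓ · (1,5)Q 4/4 ✓
Row 2: (2,0)P 3/3 ✓ · (2,1)P 6/6 ✓ · (2,2)P 7/7 ✓ · (2,4)Q 3/5 ✓ · (2,5)Q 3/3 ✓
Row 3: (3,1)P 6/6 ✓ · (3,2)P 5/5 ✓ · (3,3)P 3/4 ✓
Row 4: (4,0)P 3/3 ✓ · (4,1)P 5/5 ✓ · (4,4)P 4/4 ✓
Row 5: (5,0)P 3/3 ✓ · (5,2)P 3/3 ✓ · (5,3)P 4/4 ✓ · (5,4)P 5/5 ✓ · (5,5)P 4/4 ✓
Row 6: (6,1)P 2/2 ✓ · (6,4)P 4/4 ✓ · (6,5)P 3/3 ✓
All meet the threshold, so the configuration is stable.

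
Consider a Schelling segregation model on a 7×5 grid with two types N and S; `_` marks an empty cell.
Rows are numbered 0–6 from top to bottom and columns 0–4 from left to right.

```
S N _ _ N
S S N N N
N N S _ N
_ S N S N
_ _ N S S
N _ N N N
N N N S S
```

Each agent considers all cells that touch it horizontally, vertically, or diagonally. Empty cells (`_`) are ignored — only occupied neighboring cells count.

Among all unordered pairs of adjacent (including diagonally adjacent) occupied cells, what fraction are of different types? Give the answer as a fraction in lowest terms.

35/68

Scan each occupied cell's neighbors to the right and below (and the two forward diagonals) so each pair is counted once.
From row 0: 3 unlike of 8 pairs (running 3/8).
From row 1: 7 unlike of 14 pairs (running 10/22).
From row 2: 5 unlike of 10 pairs (running 15/32).
From row 3: 8 unlike of 11 pairs (running 23/43).
From row 4: 6 unlike of 9 pairs (running 29/52).
From row 5: 5 unlike of 12 pairs (running 34/64).
From row 6: 1 unlike of 4 pairs (running 35/68).
Total adjacent occupied pairs: 68; unlike-type pairs: 35.
35/68 is already in lowest terms.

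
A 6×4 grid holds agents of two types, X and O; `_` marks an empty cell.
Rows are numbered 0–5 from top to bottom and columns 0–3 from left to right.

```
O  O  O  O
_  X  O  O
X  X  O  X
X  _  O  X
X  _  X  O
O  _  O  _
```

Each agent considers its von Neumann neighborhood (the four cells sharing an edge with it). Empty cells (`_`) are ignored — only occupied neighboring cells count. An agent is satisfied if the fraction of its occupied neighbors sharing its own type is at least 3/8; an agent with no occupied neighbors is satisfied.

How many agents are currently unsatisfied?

(0,0)O 1/1 ✓
(0,1)O 2/3 ✓
(0,2)O 3/3 ✓
(0,3)O 2/2 ✓
(1,1)X 1/3 ✗
(1,2)O 3/4 ✓
(1,3)O 2/3 ✓
(2,0)X 2/2 ✓
(2,1)X 2/3 ✓
(2,2)O 2/4 ✓
(2,3)X 1/3 ✗
(3,0)X 2/2 ✓
(3,2)O 1/3 ✗
(3,3)X 1/3 ✗
(4,0)X 1/2 ✓
(4,2)X 0/3 ✗
(4,3)O 0/2 ✗
(5,0)O 0/1 ✗
(5,2)O 0/1 ✗
Unsatisfied: (1,1), (2,3), (3,2), (3,3), (4,2), (4,3), (5,0), (5,2) — 8 in total.

8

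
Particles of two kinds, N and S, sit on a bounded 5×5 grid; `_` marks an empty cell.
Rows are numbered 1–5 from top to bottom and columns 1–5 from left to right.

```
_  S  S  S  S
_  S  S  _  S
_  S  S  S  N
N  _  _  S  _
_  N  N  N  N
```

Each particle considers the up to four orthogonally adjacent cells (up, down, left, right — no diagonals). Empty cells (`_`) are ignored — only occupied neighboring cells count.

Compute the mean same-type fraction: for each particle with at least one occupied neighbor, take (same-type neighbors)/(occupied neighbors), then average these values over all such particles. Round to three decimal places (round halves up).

(1,2)S 2/2
(1,3)S 3/3
(1,4)S 2/2
(1,5)S 2/2
(2,2)S 3/3
(2,3)S 3/3
(2,5)S 1/2
(3,2)S 2/2
(3,3)S 3/3
(3,4)S 2/3
(3,5)N 0/2
(4,1)N — no occupied neighbors
(4,4)S 1/2
(5,2)N 1/1
(5,3)N 2/2
(5,4)N 2/3
(5,5)N 1/1
Sum over 16 particles: 2/2 + 3/3 + 2/2 + 2/2 + 3/3 + 3/3 + 1/2 + 2/2 + 3/3 + 2/3 + 0/2 + 1/2 + 1/1 + 2/2 + 2/3 + 1/1 = 40/3; mean = 40/3 ÷ 16 = 5/6 = 0.833333… → 0.833.

0.833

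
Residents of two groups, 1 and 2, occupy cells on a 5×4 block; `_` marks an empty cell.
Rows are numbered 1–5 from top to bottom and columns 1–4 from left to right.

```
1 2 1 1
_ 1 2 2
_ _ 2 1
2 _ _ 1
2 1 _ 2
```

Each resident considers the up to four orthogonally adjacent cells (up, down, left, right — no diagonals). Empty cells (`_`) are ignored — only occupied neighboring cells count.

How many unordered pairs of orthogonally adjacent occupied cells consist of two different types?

10

Scan each occupied cell's neighbors to the right and below so each pair is counted once.
Row 1: 1(1,1)–2(1,2)≠ 2(1,2)–1(1,3)≠ 2(1,2)–1(2,2)≠ 1(1,3)–1(1,4)= 1(1,3)–2(2,3)≠ 1(1,4)–2(2,4)≠  → 5/6 unlike.
Row 2: 1(2,2)–2(2,3)≠ 2(2,3)–2(2,4)= 2(2,3)–2(3,3)= 2(2,4)–1(3,4)≠  → 2/4 unlike.
Row 3: 2(3,3)–1(3,4)≠ 1(3,4)–1(4,4)=  → 1/2 unlike.
Row 4: 2(4,1)–2(5,1)= 1(4,4)–2(5,4)≠  → 1/2 unlike.
Row 5: 2(5,1)–1(5,2)≠  → 1/1 unlike.
Total adjacent occupied pairs: 15; unlike-type pairs: 10.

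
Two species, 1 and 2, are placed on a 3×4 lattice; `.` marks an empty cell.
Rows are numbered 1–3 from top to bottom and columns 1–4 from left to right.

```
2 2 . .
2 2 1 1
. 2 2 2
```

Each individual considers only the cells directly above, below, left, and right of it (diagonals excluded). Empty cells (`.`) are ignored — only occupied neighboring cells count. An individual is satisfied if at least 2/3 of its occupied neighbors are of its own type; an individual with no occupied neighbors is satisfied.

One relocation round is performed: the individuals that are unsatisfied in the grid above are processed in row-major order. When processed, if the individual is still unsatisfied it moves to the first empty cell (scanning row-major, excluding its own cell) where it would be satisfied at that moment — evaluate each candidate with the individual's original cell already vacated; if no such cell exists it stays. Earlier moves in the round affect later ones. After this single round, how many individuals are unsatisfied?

1

Initially unsatisfied (in order): (2,3), (2,4), (3,4).
  (2,3) → (1,4).
  (2,4): no empty cell satisfies it; stays.
  (3,4) → (2,3).
Resulting grid:
2 2 . 1
2 2 2 1
. 2 2 .
Unsatisfied now: (2,4).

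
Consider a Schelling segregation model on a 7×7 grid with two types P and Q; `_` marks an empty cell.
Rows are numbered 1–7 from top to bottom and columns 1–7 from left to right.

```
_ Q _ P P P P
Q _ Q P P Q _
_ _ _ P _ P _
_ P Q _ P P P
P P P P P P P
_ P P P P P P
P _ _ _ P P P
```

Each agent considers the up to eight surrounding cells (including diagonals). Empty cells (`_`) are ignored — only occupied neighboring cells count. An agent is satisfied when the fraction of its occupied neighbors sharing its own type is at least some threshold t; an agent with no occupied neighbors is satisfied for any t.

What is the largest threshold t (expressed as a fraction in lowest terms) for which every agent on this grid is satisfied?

Row 1: (1,2)Q 2/2 · (1,4)P 3/4 · (1,5)P 4/5 · (1,6)P 3/4 · (1,7)P 1/2
Row 2: (2,1)Q 1/1 · (2,3)Q 1/4 · (2,4)P 4/5 · (2,5)P 6/7 · (2,6)Q 0/5
Row 3: (3,4)P 3/5 · (3,6)P 4/5
Row 4: (4,2)P 3/4 · (4,3)Q 0/5 · (4,5)P 6/6 · (4,6)P 6/6 · (4,7)P 4/4
Row 5: (5,1)P 3/3 · (5,2)P 5/6 · (5,3)P 6/7 · (5,4)P 6/7 · (5,5)P 7/7 · (5,6)P 8/8 · (5,7)P 5/5
Row 6: (6,2)P 5/5 · (6,3)P 5/5 · (6,4)P 6/6 · (6,5)P 7/7 · (6,6)P 8/8 · (6,7)P 5/5
Row 7: (7,1)P 1/1 · (7,5)P 4/4 · (7,6)P 5/5 · (7,7)P 3/3
The smallest same-type fraction is 0/5 at (2,6), which reduces to 0/1. Any threshold above that leaves this agent unsatisfied.

0/1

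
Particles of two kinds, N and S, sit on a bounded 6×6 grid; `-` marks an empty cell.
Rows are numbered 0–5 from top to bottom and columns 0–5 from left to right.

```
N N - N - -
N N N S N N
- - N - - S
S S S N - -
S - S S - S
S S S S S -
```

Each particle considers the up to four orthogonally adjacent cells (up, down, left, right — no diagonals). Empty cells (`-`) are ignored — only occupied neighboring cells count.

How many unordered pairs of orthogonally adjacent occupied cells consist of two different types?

Scan each occupied cell's neighbors to the right and below so each pair is counted once.
From row 0: 1 unlike of 4 pairs (running 1/4).
From row 1: 3 unlike of 7 pairs (running 4/11).
From row 2: 1 unlike of 1 pairs (running 5/12).
From row 3: 2 unlike of 6 pairs (running 7/18).
From row 4: 0 unlike of 4 pairs (running 7/22).
From row 5: 0 unlike of 4 pairs (running 7/26).
Total adjacent occupied pairs: 26; unlike-type pairs: 7.

7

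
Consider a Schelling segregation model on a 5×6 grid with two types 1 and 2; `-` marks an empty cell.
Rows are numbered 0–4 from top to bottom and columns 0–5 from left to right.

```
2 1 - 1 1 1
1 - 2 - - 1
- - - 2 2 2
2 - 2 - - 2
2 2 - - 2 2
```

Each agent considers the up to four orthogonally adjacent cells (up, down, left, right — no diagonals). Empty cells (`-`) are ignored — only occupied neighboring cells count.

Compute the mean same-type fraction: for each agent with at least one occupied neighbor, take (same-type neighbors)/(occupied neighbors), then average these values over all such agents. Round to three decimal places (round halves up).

0.760

(0,0)2 0/2
(0,1)1 0/1
(0,3)1 1/1
(0,4)1 2/2
(0,5)1 2/2
(1,0)1 0/1
(1,2)2 — no occupied neighbors
(1,5)1 1/2
(2,3)2 1/1
(2,4)2 2/2
(2,5)2 2/3
(3,0)2 1/1
(3,2)2 — no occupied neighbors
(3,5)2 2/2
(4,0)2 2/2
(4,1)2 1/1
(4,4)2 1/1
(4,5)2 2/2
Sum over 16 agents: 0/2 + 0/1 + 1/1 + 2/2 + 2/2 + 0/1 + 1/2 + 1/1 + 2/2 + 2/3 + 1/1 + 2/2 + 2/2 + 1/1 + 1/1 + 2/2 = 73/6; mean = 73/6 ÷ 16 = 73/96 = 0.760416… → 0.760.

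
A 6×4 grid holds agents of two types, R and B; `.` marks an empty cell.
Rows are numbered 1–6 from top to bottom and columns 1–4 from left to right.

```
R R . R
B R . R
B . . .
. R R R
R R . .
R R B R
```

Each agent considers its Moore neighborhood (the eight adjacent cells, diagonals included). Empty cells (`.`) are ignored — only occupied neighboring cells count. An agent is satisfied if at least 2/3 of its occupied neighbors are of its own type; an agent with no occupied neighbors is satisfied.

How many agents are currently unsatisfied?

(1,1)R 2/3 ok
(1,2)R 2/3 ok
(1,4)R 1/1 ok
(2,1)B 1/4 unhappy
(2,2)R 2/4 unhappy
(2,4)R 1/1 ok
(3,1)B 1/3 unhappy
(4,2)R 3/4 ok
(4,3)R 3/3 ok
(4,4)R 1/1 ok
(5,1)R 4/4 ok
(5,2)R 5/6 ok
(6,1)R 3/3 ok
(6,2)R 3/4 ok
(6,3)B 0/3 unhappy
(6,4)R 0/1 unhappy
Unsatisfied: (2,1), (2,2), (3,1), (6,3), (6,4) — 5 in total.

5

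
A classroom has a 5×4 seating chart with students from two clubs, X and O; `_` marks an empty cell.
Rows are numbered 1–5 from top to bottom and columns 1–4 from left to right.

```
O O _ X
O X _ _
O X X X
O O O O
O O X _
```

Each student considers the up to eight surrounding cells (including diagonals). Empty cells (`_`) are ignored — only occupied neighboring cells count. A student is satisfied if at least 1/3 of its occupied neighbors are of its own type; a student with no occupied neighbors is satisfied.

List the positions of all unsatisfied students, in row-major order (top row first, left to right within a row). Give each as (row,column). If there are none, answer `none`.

(3,2), (4,4), (5,3)

Row 1: (1,1)O 2/3 satisfied · (1,2)O 2/3 satisfied · (1,4)X 0/0 satisfied
Row 2: (2,1)O 3/5 satisfied · (2,2)X 2/6 satisfied
Row 3: (3,1)O 3/5 satisfied · (3,2)X 2/7 not · (3,3)X 3/6 satisfied · (3,4)X 1/3 satisfied
Row 4: (4,1)O 4/5 satisfied · (4,2)O 5/8 satisfied · (4,3)O 3/7 satisfied · (4,4)O 1/4 not
Row 5: (5,1)O 3/3 satisfied · (5,2)O 4/5 satisfied · (5,3)X 0/4 not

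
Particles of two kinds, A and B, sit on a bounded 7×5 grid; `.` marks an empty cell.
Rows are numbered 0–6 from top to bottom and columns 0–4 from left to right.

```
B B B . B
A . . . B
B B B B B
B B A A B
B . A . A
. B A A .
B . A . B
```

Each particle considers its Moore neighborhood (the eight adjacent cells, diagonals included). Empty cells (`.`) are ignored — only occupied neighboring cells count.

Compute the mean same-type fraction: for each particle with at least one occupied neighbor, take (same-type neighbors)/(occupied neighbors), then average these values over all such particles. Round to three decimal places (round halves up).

0.661

(0,0)B 1/2
(0,1)B 2/3
(0,2)B 1/1
(0,4)B 1/1
(1,0)A 0/4
(1,4)B 3/3
(2,0)B 3/4
(2,1)B 4/6
(2,2)B 3/5
(2,3)B 4/6
(2,4)B 3/4
(3,0)B 4/4
(3,1)B 5/7
(3,2)A 2/6
(3,3)A 3/7
(3,4)B 2/4
(4,0)B 3/3
(4,2)A 4/6
(4,4)A 2/3
(5,1)B 2/5
(5,2)A 3/4
(5,3)A 4/5
(6,0)B 1/1
(6,2)A 2/3
(6,4)B 0/1
Sum over 25 particles: 1/2 + 2/3 + 1/1 + 1/1 + 0/4 + 3/3 + 3/4 + 4/6 + 3/5 + 4/6 + 3/4 + 4/4 + 5/7 + 2/6 + 3/7 + 2/4 + 3/3 + 4/6 + 2/3 + 2/5 + 3/4 + 4/5 + 1/1 + 2/3 + 0/1 = 6941/420; mean = 6941/420 ÷ 25 = 6941/10500 = 0.661047… → 0.661.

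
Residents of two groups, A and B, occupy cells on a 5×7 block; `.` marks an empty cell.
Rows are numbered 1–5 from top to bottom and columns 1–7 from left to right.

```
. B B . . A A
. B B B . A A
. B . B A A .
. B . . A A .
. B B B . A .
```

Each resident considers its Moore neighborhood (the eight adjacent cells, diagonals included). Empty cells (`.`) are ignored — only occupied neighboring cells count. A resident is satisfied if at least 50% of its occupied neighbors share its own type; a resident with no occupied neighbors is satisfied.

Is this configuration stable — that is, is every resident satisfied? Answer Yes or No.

Yes

(1,2)B 3/3 satisfied
(1,3)B 4/4 satisfied
(1,6)A 3/3 satisfied
(1,7)A 3/3 satisfied
(2,2)B 4/4 satisfied
(2,3)B 6/6 satisfied
(2,4)B 3/4 satisfied
(2,6)A 5/5 satisfied
(2,7)A 4/4 satisfied
(3,2)B 3/3 satisfied
(3,4)B 2/4 satisfied
(3,5)A 4/6 satisfied
(3,6)A 5/5 satisfied
(4,2)B 3/3 satisfied
(4,5)A 4/6 satisfied
(4,6)A 4/4 satisfied
(5,2)B 2/2 satisfied
(5,3)B 3/3 satisfied
(5,4)B 1/2 satisfied
(5,6)A 2/2 satisfied
All meet the threshold, so the configuration is stable.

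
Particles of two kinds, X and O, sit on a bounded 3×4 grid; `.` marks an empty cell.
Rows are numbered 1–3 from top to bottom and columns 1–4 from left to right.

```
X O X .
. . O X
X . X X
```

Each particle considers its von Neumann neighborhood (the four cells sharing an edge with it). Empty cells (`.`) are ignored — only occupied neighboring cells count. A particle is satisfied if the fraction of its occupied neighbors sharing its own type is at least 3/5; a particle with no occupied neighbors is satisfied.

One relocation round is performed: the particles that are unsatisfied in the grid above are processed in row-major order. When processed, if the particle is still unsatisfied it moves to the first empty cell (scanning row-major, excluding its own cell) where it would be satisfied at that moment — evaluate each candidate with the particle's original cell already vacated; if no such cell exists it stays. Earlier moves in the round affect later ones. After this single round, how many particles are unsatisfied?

0

Initially unsatisfied (in order): (1,1), (1,2), (1,3), (2,3), (2,4), (3,3).
  (1,1) → (1,4).
  (1,2) → (1,1).
  (1,3) → (3,2).
  (2,3) → (1,2).
  (2,4): now satisfied by earlier moves; stays.
  (3,3): now satisfied by earlier moves; stays.
Resulting grid:
O O . X
. . . X
X X X X
All satisfied now.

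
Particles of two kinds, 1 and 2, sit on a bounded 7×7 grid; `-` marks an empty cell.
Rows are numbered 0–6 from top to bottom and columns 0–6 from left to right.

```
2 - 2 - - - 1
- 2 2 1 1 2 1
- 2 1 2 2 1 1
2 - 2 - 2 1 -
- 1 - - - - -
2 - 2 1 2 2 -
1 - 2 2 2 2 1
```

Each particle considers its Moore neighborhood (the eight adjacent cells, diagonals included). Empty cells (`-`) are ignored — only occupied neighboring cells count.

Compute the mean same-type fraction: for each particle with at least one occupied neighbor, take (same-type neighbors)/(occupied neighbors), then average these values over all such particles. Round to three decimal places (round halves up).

Row 0: (0,0)2 1/1 · (0,2)2 2/3 · (0,6)1 1/2
Row 1: (1,1)2 4/5 · (1,2)2 4/6 · (1,3)1 2/6 · (1,4)1 2/5 · (1,5)2 1/6 · (1,6)1 3/4
Row 2: (2,1)2 4/5 · (2,2)1 1/6 · (2,3)2 4/7 · (2,4)2 3/7 · (2,5)1 4/7 · (2,6)1 3/4
Row 3: (3,0)2 1/2 · (3,2)2 2/4 · (3,4)2 2/4 · (3,5)1 2/4
Row 4: (4,1)1 0/4
Row 5: (5,0)2 0/2 · (5,2)2 2/4 · (5,3)1 0/5 · (5,4)2 4/5 · (5,5)2 3/4
Row 6: (6,0)1 0/1 · (6,2)2 2/3 · (6,3)2 4/5 · (6,4)2 4/5 · (6,5)2 3/4 · (6,6)1 0/2
Sum over 31 particles: 1/1 + 2/3 + 1/2 + 4/5 + 4/6 + 2/6 + 2/5 + 1/6 + 3/4 + 4/5 + 1/6 + 4/7 + 3/7 + 4/7 + 3/4 + 1/2 + 2/4 + 2/4 + 2/4 + 0/4 + 0/2 + 2/4 + 0/5 + 4/5 + 3/4 + 0/1 + 2/3 + 4/5 + 4/5 + 3/4 + 0/2 = 1642/105; mean = 1642/105 ÷ 31 = 1642/3255 = 0.504454… → 0.504.

0.504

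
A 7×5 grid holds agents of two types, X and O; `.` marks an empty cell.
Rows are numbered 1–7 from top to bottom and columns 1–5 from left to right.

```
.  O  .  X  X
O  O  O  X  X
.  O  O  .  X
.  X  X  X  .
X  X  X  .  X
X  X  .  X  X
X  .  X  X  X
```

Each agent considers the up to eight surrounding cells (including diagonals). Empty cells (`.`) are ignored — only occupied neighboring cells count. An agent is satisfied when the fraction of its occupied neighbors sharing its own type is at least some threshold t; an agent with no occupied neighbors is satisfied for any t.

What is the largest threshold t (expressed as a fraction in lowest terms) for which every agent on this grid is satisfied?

3/7

Row 1: (1,2)O 3/3 · (1,4)X 3/4 · (1,5)X 3/3
Row 2: (2,1)O 3/3 · (2,2)O 5/5 · (2,3)O 4/6 · (2,4)X 4/6 · (2,5)X 4/4
Row 3: (3,2)O 4/6 · (3,3)O 3/7 · (3,5)X 3/3
Row 4: (4,2)X 4/6 · (4,3)X 4/6 · (4,4)X 4/5
Row 5: (5,1)X 4/4 · (5,2)X 6/6 · (5,3)X 6/6 · (5,5)X 3/3
Row 6: (6,1)X 4/4 · (6,2)X 6/6 · (6,4)X 6/6 · (6,5)X 4/4
Row 7: (7,1)X 2/2 · (7,3)X 3/3 · (7,4)X 4/4 · (7,5)X 3/3
The smallest same-type fraction is 3/7 at (3,3), which reduces to 3/7. Any threshold above that leaves this agent unsatisfied.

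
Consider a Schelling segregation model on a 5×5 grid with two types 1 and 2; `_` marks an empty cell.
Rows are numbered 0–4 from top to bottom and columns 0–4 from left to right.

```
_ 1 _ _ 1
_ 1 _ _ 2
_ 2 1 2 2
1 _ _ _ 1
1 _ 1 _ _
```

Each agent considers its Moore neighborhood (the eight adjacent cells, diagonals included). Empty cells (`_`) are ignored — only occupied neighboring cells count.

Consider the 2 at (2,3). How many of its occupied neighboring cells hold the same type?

2

Occupied neighbors of (2,3): (1,4)=2, (2,2)=1, (2,4)=2, (3,4)=1.
Same type (2): 2 of 4.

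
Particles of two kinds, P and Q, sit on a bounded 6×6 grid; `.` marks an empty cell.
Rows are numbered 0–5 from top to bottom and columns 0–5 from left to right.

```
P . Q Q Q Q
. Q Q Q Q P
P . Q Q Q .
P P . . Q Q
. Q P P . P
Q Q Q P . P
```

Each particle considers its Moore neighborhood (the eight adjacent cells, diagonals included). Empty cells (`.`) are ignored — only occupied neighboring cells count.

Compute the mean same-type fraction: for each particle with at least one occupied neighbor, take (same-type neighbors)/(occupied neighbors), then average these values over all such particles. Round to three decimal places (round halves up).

0.682

(0,0)P 0/1
(0,2)Q 4/4
(0,3)Q 5/5
(0,4)Q 4/5
(0,5)Q 2/3
(1,1)Q 3/5
(1,2)Q 6/6
(1,3)Q 8/8
(1,4)Q 6/7
(1,5)P 0/4
(2,0)P 2/3
(2,2)Q 4/5
(2,3)Q 6/6
(2,4)Q 5/6
(3,0)P 2/3
(3,1)P 3/5
(3,4)Q 3/5
(3,5)Q 2/3
(4,1)Q 3/6
(4,2)P 3/6
(4,3)P 2/4
(4,5)P 1/3
(5,0)Q 2/2
(5,1)Q 3/4
(5,2)Q 2/5
(5,3)P 2/3
(5,5)P 1/1
Sum over 27 particles: 0/1 + 4/4 + 5/5 + 4/5 + 2/3 + 3/5 + 6/6 + 8/8 + 6/7 + 0/4 + 2/3 + 4/5 + 6/6 + 5/6 + 2/3 + 3/5 + 3/5 + 2/3 + 3/6 + 3/6 + 2/4 + 1/3 + 2/2 + 3/4 + 2/5 + 2/3 + 1/1 = 2577/140; mean = 2577/140 ÷ 27 = 859/1260 = 0.681746… → 0.682.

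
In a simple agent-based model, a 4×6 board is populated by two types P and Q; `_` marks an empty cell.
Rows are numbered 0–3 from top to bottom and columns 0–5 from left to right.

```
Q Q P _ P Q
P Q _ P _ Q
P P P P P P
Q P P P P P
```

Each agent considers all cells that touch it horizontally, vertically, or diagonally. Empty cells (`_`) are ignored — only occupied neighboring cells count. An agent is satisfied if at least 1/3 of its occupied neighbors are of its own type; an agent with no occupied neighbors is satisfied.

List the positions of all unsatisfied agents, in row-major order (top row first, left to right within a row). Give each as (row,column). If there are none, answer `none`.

Row 0: (0,0)Q 2/3 ✓ · (0,1)Q 2/4 ✓ · (0,2)P 1/3 ✓ · (0,4)P 1/3 ✓ · (0,5)Q 1/2 ✓
Row 1: (1,0)P 2/5 ✓ · (1,1)Q 2/7 ✗ · (1,3)P 5/5 ✓ · (1,5)Q 1/4 ✗
Row 2: (2,0)P 3/5 ✓ · (2,1)P 5/7 ✓ · (2,2)P 6/7 ✓ · (2,3)P 6/6 ✓ · (2,4)P 6/7 ✓ · (2,5)P 3/4 ✓
Row 3: (3,0)Q 0/3 ✗ · (3,1)P 4/5 ✓ · (3,2)P 5/5 ✓ · (3,3)P 5/5 ✓ · (3,4)P 5/5 ✓ · (3,5)P 3/3 ✓

(1,1), (1,5), (3,0)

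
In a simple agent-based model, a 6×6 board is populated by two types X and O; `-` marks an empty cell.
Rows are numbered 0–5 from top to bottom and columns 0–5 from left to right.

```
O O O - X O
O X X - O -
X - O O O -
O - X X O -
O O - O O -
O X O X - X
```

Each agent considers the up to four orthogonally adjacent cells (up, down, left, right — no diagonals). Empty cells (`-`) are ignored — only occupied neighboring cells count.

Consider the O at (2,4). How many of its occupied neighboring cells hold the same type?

Occupied neighbors of (2,4): (1,4)=O, (3,4)=O, (2,3)=O.
Same type (O): 3 of 3.

3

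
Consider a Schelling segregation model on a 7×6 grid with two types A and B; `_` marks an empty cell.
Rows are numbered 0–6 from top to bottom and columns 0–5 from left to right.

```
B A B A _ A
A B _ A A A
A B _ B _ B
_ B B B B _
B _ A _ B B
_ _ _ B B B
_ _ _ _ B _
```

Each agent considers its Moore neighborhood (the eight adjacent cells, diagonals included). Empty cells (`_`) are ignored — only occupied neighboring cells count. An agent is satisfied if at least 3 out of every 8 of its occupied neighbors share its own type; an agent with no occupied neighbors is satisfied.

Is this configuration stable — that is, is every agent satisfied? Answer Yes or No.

No

Row 0: (0,0)B 1/3 ✗ · (0,1)A 1/4 ✗ · (0,2)B 1/4 ✗ · (0,3)A 2/3 ✓ · (0,5)A 2/2 ✓
Row 1: (1,0)A 2/5 ✓ · (1,1)B 3/6 ✓ · (1,3)A 2/4 ✓ · (1,4)A 4/6 ✓ · (1,5)A 2/3 ✓
Row 2: (2,0)A 1/4 ✗ · (2,1)B 3/5 ✓ · (2,3)B 3/5 ✓ · (2,5)B 1/3 ✗
Row 3: (3,1)B 3/5 ✓ · (3,2)B 4/5 ✓ · (3,3)B 4/5 ✓ · (3,4)B 5/5 ✓
Row 4: (4,0)B 1/1 ✓ · (4,2)A 0/4 ✗ · (4,4)B 6/6 ✓ · (4,5)B 4/4 ✓
Row 5: (5,3)B 3/4 ✓ · (5,4)B 5/5 ✓ · (5,5)B 4/4 ✓
Row 6: (6,4)B 3/3 ✓
For instance (0,0) has only 1/3 same-type neighbors, below 3/8.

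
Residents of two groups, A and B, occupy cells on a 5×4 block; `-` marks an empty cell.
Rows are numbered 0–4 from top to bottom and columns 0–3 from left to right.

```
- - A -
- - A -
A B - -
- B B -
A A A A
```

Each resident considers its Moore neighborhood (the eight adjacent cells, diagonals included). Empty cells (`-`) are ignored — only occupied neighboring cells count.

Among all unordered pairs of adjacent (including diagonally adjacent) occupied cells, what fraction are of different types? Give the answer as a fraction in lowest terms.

9/16

Scan each occupied cell's neighbors to the right and below (and the two forward diagonals) so each pair is counted once.
From row 0: 0 unlike of 1 pairs (running 0/1).
From row 1: 1 unlike of 1 pairs (running 1/2).
From row 2: 2 unlike of 4 pairs (running 3/6).
From row 3: 6 unlike of 7 pairs (running 9/13).
From row 4: 0 unlike of 3 pairs (running 9/16).
Total adjacent occupied pairs: 16; unlike-type pairs: 9.
9/16 is already in lowest terms.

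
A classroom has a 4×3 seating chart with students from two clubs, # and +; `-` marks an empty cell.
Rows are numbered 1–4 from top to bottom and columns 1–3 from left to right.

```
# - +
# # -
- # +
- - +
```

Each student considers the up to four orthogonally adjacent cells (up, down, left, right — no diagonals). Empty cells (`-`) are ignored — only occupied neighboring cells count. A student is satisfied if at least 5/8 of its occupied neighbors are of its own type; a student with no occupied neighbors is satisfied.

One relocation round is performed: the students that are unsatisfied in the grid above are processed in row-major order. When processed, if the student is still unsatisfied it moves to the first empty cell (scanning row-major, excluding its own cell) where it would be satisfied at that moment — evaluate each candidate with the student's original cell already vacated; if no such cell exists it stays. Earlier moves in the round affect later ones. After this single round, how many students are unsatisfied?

Initially unsatisfied (in order): (3,2), (3,3).
  (3,2) → (1,2).
  (3,3): now satisfied by earlier moves; stays.
Resulting grid:
# # +
# # -
- - +
- - +
Unsatisfied now: (1,3).

1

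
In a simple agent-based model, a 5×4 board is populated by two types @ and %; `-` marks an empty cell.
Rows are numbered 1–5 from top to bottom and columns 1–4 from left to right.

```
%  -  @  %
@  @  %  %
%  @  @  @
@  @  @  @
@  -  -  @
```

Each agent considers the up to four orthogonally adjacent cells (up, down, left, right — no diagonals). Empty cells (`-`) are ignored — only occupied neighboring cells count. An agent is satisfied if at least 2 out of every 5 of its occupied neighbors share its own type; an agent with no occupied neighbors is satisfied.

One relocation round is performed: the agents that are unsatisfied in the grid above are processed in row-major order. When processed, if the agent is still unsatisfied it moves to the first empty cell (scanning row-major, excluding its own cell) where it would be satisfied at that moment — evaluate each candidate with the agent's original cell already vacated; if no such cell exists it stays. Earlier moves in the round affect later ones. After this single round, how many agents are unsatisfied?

Initially unsatisfied (in order): (1,1), (1,3), (2,1), (2,3), (3,1).
  (1,1): no empty cell satisfies it; stays.
  (1,3) → (1,2).
  (2,1) → (5,2).
  (2,3) → (1,3).
  (3,1) → (2,1).
Resulting grid:
% @ % %
% @ - %
- @ @ @
@ @ @ @
@ @ - @
Unsatisfied now: (1,2).

1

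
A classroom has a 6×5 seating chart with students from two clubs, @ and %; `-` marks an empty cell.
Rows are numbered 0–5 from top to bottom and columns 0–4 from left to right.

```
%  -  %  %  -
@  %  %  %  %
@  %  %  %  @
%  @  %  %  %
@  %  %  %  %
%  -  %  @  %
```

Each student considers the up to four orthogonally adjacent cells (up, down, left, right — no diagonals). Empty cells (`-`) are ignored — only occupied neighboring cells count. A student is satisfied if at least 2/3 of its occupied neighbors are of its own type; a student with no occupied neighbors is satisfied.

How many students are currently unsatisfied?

14

(0,0)% 0/1 unhappy
(0,2)% 2/2 ok
(0,3)% 2/2 ok
(1,0)@ 1/3 unhappy
(1,1)% 2/3 ok
(1,2)% 4/4 ok
(1,3)% 4/4 ok
(1,4)% 1/2 unhappy
(2,0)@ 1/3 unhappy
(2,1)% 2/4 unhappy
(2,2)% 4/4 ok
(2,3)% 3/4 ok
(2,4)@ 0/3 unhappy
(3,0)% 0/3 unhappy
(3,1)@ 0/4 unhappy
(3,2)% 3/4 ok
(3,3)% 4/4 ok
(3,4)% 2/3 ok
(4,0)@ 0/3 unhappy
(4,1)% 1/3 unhappy
(4,2)% 4/4 ok
(4,3)% 3/4 ok
(4,4)% 3/3 ok
(5,0)% 0/1 unhappy
(5,2)% 1/2 unhappy
(5,3)@ 0/3 unhappy
(5,4)% 1/2 unhappy
Unsatisfied: (0,0), (1,0), (1,4), (2,0), (2,1), (2,4), (3,0), (3,1), (4,0), (4,1), (5,0), (5,2), (5,3), (5,4) — 14 in total.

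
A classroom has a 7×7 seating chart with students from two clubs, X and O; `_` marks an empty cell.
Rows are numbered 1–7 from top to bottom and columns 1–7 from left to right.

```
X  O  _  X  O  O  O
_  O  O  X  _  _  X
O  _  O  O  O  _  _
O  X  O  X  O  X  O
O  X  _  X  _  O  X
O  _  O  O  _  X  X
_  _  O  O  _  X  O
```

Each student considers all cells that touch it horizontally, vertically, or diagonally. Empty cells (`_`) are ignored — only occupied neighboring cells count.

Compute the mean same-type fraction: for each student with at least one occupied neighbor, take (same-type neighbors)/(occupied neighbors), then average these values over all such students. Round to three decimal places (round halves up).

0.463

Row 1: (1,1)X 0/2 · (1,2)O 2/3 · (1,4)X 1/3 · (1,5)O 1/3 · (1,6)O 2/3 · (1,7)O 1/2
Row 2: (2,2)O 4/5 · (2,3)O 4/6 · (2,4)X 1/6 · (2,7)X 0/2
Row 3: (3,1)O 2/3 · (3,3)O 4/7 · (3,4)O 5/7 · (3,5)O 2/5
Row 4: (4,1)O 2/4 · (4,2)X 1/6 · (4,3)O 2/6 · (4,4)X 1/6 · (4,5)O 3/6 · (4,6)X 1/5 · (4,7)O 1/3
Row 5: (5,1)O 2/4 · (5,2)X 1/6 · (5,4)X 1/5 · (5,6)O 2/6 · (5,7)X 3/5
Row 6: (6,1)O 1/2 · (6,3)O 3/5 · (6,4)O 3/4 · (6,6)X 3/5 · (6,7)X 3/5
Row 7: (7,3)O 3/3 · (7,4)O 3/3 · (7,6)X 2/3 · (7,7)O 0/3
Sum over 35 students: 0/2 + 2/3 + 1/3 + 1/3 + 2/3 + 1/2 + 4/5 + 4/6 + 1/6 + 0/2 + 2/3 + 4/7 + 5/7 + 2/5 + 2/4 + 1/6 + 2/6 + 1/6 + 3/6 + 1/5 + 1/3 + 2/4 + 1/6 + 1/5 + 2/6 + 3/5 + 1/2 + 3/5 + 3/4 + 3/5 + 3/5 + 3/3 + 3/3 + 2/3 + 0/3 = 1361/84; mean = 1361/84 ÷ 35 = 1361/2940 = 0.462925… → 0.463.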